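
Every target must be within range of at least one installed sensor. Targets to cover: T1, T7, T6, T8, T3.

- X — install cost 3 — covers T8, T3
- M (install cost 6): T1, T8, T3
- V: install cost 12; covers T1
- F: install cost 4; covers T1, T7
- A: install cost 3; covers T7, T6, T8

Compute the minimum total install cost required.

This is an integer covering problem.
The greedy cost-per-new-target heuristic would pick A, X, and F for 10, but a cheaper cover exists.
Choose M and A: together they cover T1, T7, T6, T8, T3 — every target.
Total install cost: 6 + 3 = 9.
No cover costs less than 9.

9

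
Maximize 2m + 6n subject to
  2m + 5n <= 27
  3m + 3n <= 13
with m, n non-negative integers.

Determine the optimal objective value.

The continuous relaxation peaks at (0, 4.33) with value 26.00; rounding to a feasible lattice point costs some objective.
(m,n)=(0,4) is feasible, giving 24.
(m,n)=(1,3) is feasible, giving 20.
(m,n)=(0,3) is feasible, giving 18.
The best lattice point is (0,4), giving 24.

24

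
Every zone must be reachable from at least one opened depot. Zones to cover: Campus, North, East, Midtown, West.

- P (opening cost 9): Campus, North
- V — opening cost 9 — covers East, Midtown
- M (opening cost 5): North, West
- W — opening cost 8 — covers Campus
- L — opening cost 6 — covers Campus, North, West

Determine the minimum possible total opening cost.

15

This is a weighted set-cover instance.
Choose V and L: together they cover Campus, North, East, Midtown, West — every zone.
Total opening cost: 9 + 6 = 15.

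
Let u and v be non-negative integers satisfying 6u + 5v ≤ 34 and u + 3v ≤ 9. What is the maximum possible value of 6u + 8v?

(u,v)=(3,2): 6·3+5·2=28≤34, 1·3+3·2=9≤9, objective 34.
(u,v)=(4,1): 6·4+5·1=29≤34, 1·4+3·1=7≤9, objective 32.
(u,v)=(5,0): 6·5+5·0=30≤34, 1·5+3·0=5≤9, objective 30.
(u,v)=(2,2): 6·2+5·2=22≤34, 1·2+3·2=8≤9, objective 28.
Maximum is 34 at (u,v)=(3,2).

34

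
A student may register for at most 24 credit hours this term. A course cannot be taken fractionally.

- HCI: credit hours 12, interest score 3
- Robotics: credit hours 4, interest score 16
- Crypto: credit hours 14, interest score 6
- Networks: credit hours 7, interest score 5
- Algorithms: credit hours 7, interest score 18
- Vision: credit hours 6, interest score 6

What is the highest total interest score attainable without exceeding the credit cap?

This is a 0-1 knapsack instance.
Robotics + Algorithms + Vision: credit hours 4 + 7 + 6 = 17 ≤ 24, interest score 16 + 18 + 6 = 40.
Robotics + Networks + Algorithms: credit hours 4 + 7 + 7 = 18 ≤ 24, interest score 16 + 5 + 18 = 39.
Robotics + Networks + Algorithms + Vision: credit hours 4 + 7 + 7 + 6 = 24 ≤ 24, interest score 16 + 5 + 18 + 6 = 45.
Best is Robotics, Networks, Algorithms, and Vision with total interest score 45.

45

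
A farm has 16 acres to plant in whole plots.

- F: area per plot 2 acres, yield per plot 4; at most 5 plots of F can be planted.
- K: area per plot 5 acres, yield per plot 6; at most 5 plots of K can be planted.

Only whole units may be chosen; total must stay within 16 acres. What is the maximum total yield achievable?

26

3×F and 2×K: area 16 ≤ 16, yield 3·4 + 2·6 = 24.
5×F and 1×K: area 15 ≤ 16, yield 5·4 + 1·6 = 26.
Best is 26.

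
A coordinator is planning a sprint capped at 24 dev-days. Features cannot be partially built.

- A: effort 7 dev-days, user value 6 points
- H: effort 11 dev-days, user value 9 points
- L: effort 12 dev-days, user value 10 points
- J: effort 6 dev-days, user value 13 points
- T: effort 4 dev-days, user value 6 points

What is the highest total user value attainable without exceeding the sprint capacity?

Allowing fractional choices, the relaxed optimum would be about 30.8, but features are indivisible.
L + J + T: effort 12 + 6 + 4 = 22 ≤ 24, user value 10 + 13 + 6 = 29.
H + J + T: effort 11 + 6 + 4 = 21 ≤ 24, user value 9 + 13 + 6 = 28.
Best is L, J, and T with total user value 29.

29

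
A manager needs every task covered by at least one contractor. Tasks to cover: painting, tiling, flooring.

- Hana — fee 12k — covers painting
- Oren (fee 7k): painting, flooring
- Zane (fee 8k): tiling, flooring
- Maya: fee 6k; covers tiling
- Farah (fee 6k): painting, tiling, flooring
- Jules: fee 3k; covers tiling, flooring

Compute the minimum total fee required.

6

This is an integer covering problem.
Farah alone covers painting, tiling, flooring — every task.
Total fee: 6.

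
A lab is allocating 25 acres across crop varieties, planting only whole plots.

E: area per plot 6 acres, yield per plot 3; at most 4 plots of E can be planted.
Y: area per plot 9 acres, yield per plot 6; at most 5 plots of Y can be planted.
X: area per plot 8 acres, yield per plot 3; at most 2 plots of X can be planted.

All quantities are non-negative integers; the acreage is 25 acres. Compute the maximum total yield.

This is a bounded integer knapsack.
Y has the best ratio (6/9); taking only Y gives at most 2×6 = 12 (stopped by the area limit).
Mixing does better — 1×E and 2×Y: area 24 ≤ 25, yield 1·3 + 2·6 = 15.

15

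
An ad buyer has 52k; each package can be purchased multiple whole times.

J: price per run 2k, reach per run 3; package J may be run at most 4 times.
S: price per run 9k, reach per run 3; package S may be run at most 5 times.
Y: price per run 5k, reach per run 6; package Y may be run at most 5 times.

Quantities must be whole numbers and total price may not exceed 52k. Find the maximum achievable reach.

3×J, 2×S, and 5×Y: price 49 ≤ 52, reach 3·3 + 2·3 + 5·6 = 45.
4×J, 2×S, and 5×Y: price 51 ≤ 52, reach 4·3 + 2·3 + 5·6 = 48.
Best is 48.

48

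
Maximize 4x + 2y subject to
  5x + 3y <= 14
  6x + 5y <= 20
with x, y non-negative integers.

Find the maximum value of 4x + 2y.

Relaxing integrality, the LP optimum is 11.20 at (x,y) = (2.8, 0), which is not an integer point.
(x,y)=(2,1): 5·2+3·1=13≤14, 6·2+5·1=17≤20, objective 10.
(x,y)=(1,2): 5·1+3·2=11≤14, 6·1+5·2=16≤20, objective 8.
Maximum is 10 at (x,y)=(2,1).

10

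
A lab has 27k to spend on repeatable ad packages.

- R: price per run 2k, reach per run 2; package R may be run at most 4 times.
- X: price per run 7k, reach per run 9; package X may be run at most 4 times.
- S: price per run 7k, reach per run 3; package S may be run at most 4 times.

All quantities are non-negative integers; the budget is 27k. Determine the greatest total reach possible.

33

X has the best ratio (9/7); taking only X gives at most 3×9 = 27 (stopped by the price limit).
Mixing does better — 3×R and 3×X: price 27 ≤ 27, reach 3·2 + 3·9 = 33.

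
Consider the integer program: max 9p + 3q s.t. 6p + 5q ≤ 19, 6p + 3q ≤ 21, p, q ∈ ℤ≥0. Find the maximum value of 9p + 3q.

Relaxing integrality, the LP optimum is 28.50 at (p,q) = (3.17, 0), which is not an integer point.
(p,q)=(3,0): 6·3+5·0=18≤19, 6·3+3·0=18≤21, objective 27.
(p,q)=(2,1): 6·2+5·1=17≤19, 6·2+3·1=15≤21, objective 21.
(p,q)=(2,0): 6·2+5·0=12≤19, 6·2+3·0=12≤21, objective 18.
No feasible integer point exceeds 27.

27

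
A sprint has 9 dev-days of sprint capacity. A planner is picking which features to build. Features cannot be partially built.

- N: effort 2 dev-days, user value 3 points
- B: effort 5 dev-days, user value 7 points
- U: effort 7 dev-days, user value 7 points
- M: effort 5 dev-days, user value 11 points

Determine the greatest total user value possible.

Allowing fractional choices, the relaxed optimum would be about 16.8, but features are indivisible.
N + B: effort 2 + 5 = 7 ≤ 9, user value 3 + 7 = 10.
M: effort 5 ≤ 9, user value 11.
N + M: effort 2 + 5 = 7 ≤ 9, user value 3 + 11 = 14.
Best is N and M with total user value 14.

14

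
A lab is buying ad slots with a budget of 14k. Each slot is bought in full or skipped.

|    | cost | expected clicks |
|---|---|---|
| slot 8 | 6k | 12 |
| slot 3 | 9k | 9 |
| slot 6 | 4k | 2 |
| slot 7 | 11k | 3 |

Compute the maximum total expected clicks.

slot 8 + slot 6: cost 6 + 4 = 10 ≤ 14, expected clicks 12 + 2 = 14.
slot 3 + slot 6: cost 9 + 4 = 13 ≤ 14, expected clicks 9 + 2 = 11.
slot 8: cost 6 ≤ 14, expected clicks 12.
Best is slot 8 and slot 6 with total expected clicks 14.

14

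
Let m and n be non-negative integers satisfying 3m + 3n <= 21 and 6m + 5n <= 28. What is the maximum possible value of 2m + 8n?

Relaxing integrality, the LP optimum is 44.80 at (m,n) = (0, 5.6), which is not an integer point.
(m,n)=(0,5) is feasible, giving 40.
(m,n)=(1,4) is feasible, giving 34.
Maximum is 40 at (m,n)=(0,5).

40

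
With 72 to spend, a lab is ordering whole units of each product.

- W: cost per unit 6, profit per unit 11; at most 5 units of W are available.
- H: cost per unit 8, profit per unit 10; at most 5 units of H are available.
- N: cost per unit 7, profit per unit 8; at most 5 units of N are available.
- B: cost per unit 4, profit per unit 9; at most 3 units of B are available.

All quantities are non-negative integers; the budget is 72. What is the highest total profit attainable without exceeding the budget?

118

5×W, 1×H, 3×N, and 3×B: cost 71 ≤ 72, profit 5·11 + 1·10 + 3·8 + 3·9 = 116.
5×W, 2×H, 2×N, and 3×B: cost 72 ≤ 72, profit 5·11 + 2·10 + 2·8 + 3·9 = 118.
Best is 118.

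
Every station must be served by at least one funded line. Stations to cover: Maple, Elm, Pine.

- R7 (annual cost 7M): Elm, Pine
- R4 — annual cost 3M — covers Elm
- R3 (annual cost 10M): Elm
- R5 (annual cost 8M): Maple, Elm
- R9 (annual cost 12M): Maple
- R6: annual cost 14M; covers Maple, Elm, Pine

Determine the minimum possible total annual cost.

14

R6 alone covers Maple, Elm, Pine — every station.
Total annual cost: 14.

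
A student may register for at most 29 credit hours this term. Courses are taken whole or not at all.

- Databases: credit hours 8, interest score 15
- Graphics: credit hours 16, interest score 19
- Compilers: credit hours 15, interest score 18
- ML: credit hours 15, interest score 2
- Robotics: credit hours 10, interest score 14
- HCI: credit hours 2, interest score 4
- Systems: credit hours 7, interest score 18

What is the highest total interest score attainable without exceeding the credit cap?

Allowing fractional choices, the relaxed optimum would be about 53.4, but courses are indivisible.
Databases + Robotics + HCI + Systems: credit hours 8 + 10 + 2 + 7 = 27 ≤ 29, interest score 15 + 14 + 4 + 18 = 51.
Databases + Robotics + Systems: credit hours 8 + 10 + 7 = 25 ≤ 29, interest score 15 + 14 + 18 = 47.
Best is Databases, Robotics, HCI, and Systems with total interest score 51.

51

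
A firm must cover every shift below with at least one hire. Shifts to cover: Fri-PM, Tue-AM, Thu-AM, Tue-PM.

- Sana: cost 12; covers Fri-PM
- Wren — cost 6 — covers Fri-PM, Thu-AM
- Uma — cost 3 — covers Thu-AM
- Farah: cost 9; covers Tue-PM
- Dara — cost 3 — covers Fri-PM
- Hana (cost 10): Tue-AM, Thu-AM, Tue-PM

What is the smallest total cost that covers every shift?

The greedy cost-per-new-shift heuristic would pick Wren and Hana for 16, but a cheaper cover exists.
Choose Dara and Hana: together they cover Fri-PM, Tue-AM, Thu-AM, Tue-PM — every shift.
Total cost: 3 + 10 = 13.
No cover costs less than 13.

13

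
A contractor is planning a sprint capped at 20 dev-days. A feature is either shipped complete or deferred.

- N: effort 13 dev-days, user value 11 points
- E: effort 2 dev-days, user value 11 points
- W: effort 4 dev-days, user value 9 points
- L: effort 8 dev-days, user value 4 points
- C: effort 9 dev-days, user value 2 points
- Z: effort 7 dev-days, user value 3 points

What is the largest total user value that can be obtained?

31

This is an integer program with binary decision variables.
Take N, E, and W: effort 13 + 2 + 4 = 19 ≤ 20, user value 11 + 11 + 9 = 31.
No other feasible combination does better.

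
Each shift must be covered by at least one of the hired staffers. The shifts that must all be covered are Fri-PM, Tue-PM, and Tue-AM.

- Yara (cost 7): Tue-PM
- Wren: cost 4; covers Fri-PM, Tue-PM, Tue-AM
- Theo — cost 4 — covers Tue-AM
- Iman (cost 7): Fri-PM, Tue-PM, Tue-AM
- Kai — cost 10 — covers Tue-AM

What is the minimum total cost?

4

Wren alone covers Fri-PM, Tue-PM, Tue-AM — every shift.
Total cost: 4.
No cover costs less than 4.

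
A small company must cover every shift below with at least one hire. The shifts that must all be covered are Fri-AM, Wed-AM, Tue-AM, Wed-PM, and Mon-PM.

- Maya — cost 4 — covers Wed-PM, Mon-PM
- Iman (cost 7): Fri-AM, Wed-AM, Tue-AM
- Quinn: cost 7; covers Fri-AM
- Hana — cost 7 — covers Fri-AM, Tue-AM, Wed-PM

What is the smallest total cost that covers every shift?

11

This is an integer covering problem.
Choose Maya and Iman: together they cover Fri-AM, Wed-AM, Tue-AM, Wed-PM, Mon-PM — every shift.
Total cost: 4 + 7 = 11.
No cover costs less than 11.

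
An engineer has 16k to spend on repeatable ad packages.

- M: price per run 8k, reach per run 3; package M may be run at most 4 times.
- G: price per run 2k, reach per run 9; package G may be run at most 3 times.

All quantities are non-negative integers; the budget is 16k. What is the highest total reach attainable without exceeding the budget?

30

3×G: price 6 ≤ 16, reach 3·9 = 27.
1×M and 3×G: price 14 ≤ 16, reach 1·3 + 3·9 = 30.
Best is 30.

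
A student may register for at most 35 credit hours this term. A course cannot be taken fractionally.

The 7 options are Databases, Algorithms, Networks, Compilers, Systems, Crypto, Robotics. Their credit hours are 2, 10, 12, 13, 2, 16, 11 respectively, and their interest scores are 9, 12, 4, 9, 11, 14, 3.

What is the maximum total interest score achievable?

Treat it as a binary knapsack problem.
Allowing fractional choices, the relaxed optimum would be about 49.5, but courses are indivisible.
Databases + Algorithms + Compilers + Systems: credit hours 2 + 10 + 13 + 2 = 27 ≤ 35, interest score 9 + 12 + 9 + 11 = 41.
Databases + Algorithms + Systems + Crypto: credit hours 2 + 10 + 2 + 16 = 30 ≤ 35, interest score 9 + 12 + 11 + 14 = 46.
Databases + Compilers + Systems + Crypto: credit hours 2 + 13 + 2 + 16 = 33 ≤ 35, interest score 9 + 9 + 11 + 14 = 43.
Best is Databases, Algorithms, Systems, and Crypto with total interest score 46.

46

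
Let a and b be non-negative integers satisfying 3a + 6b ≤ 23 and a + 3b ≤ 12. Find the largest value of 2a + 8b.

26

Relaxing integrality, the LP optimum is 30.67 at (a,b) = (0, 3.83), which is not an integer point.
(a,b)=(1,3): 3·1+6·3=21≤23, 1·1+3·3=10≤12, objective 26.
(a,b)=(0,3): 3·0+6·3=18≤23, 1·0+3·3=9≤12, objective 24.
The best lattice point is (1,3), giving 26.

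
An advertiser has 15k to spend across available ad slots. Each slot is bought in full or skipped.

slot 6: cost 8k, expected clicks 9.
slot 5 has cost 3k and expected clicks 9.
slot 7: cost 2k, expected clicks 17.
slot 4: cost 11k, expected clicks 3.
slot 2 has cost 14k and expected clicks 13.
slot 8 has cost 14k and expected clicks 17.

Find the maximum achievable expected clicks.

35

Allowing fractional choices, the relaxed optimum would be about 38.1, but ad slots are indivisible.
slot 6 + slot 5 + slot 7: cost 8 + 3 + 2 = 13 ≤ 15, expected clicks 9 + 9 + 17 = 35.
slot 6 + slot 7: cost 8 + 2 = 10 ≤ 15, expected clicks 9 + 17 = 26.
slot 5 + slot 7: cost 3 + 2 = 5 ≤ 15, expected clicks 9 + 17 = 26.
Best is slot 6, slot 5, and slot 7 with total expected clicks 35.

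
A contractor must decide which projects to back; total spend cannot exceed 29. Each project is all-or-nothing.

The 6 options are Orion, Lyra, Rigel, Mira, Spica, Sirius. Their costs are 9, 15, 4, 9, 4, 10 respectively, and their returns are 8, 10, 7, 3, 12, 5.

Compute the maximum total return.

Allowing fractional choices, the relaxed optimum would be about 35.0, but projects are indivisible.
Orion + Rigel + Mira + Spica: cost 9 + 4 + 9 + 4 = 26 ≤ 29, return 8 + 7 + 3 + 12 = 30.
Orion + Lyra + Spica: cost 9 + 15 + 4 = 28 ≤ 29, return 8 + 10 + 12 = 30.
Orion + Rigel + Spica + Sirius: cost 9 + 4 + 4 + 10 = 27 ≤ 29, return 8 + 7 + 12 + 5 = 32.
Best is Orion, Rigel, Spica, and Sirius with total return 32.

32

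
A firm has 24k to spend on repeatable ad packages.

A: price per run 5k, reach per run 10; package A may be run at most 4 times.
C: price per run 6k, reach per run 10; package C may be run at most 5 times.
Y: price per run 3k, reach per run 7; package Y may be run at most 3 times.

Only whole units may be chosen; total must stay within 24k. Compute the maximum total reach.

51

This is a bounded integer knapsack.
Y has the best ratio (7/3); taking only Y gives at most 3×7 = 21 (stopped by the supply cap of 3).
Mixing does better — 3×A and 3×Y: price 24 ≤ 24, reach 3·10 + 3·7 = 51.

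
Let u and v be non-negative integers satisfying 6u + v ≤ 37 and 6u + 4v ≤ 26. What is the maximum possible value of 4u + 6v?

The continuous relaxation peaks at (0, 6.5) with value 39.00; rounding to a feasible lattice point costs some objective.
(u,v)=(0,6): 6·0+1·6=6≤37, 6·0+4·6=24≤26, objective 36.
(u,v)=(1,5): 6·1+1·5=11≤37, 6·1+4·5=26≤26, objective 34.
The best lattice point is (0,6), giving 36.

36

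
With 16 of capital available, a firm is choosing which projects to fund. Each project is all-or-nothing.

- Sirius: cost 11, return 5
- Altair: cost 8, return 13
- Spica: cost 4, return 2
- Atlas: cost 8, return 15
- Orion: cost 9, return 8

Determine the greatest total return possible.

28

Altair + Atlas: cost 8 + 8 = 16 ≤ 16, return 13 + 15 = 28.
Spica + Atlas: cost 4 + 8 = 12 ≤ 16, return 2 + 15 = 17.
Atlas: cost 8 ≤ 16, return 15.
Best is Altair and Atlas with total return 28.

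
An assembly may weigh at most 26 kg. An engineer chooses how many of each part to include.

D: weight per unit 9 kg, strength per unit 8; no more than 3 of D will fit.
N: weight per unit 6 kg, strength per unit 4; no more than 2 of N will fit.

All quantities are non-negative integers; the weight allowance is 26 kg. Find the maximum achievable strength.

20

D has the best ratio (8/9); taking only D gives at most 2×8 = 16 (stopped by the weight limit).
Mixing does better — 2×D and 1×N: weight 24 ≤ 26, strength 2·8 + 1·4 = 20.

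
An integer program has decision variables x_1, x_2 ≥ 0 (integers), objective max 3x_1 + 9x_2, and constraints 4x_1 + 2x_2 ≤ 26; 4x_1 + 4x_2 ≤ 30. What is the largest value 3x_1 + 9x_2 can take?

(x_1,x_2)=(0,7): 4·0+2·7=14≤26, 4·0+4·7=28≤30, objective 63.
(x_1,x_2)=(1,6): 4·1+2·6=16≤26, 4·1+4·6=28≤30, objective 57.
(x_1,x_2)=(0,6): 4·0+2·6=12≤26, 4·0+4·6=24≤30, objective 54.
Maximum is 63 at (x_1,x_2)=(0,7).

63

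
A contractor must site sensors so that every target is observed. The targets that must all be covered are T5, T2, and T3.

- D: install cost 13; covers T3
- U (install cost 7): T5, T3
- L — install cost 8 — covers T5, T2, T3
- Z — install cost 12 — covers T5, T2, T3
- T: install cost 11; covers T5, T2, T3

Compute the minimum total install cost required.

8

This is an integer covering problem.
L alone covers T5, T2, T3 — every target.
Total install cost: 8.
No cover costs less than 8.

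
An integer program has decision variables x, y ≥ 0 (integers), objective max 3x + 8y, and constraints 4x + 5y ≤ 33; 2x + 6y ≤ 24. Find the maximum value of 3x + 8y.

The continuous relaxation peaks at (5.57, 2.14) with value 33.86; rounding to a feasible lattice point costs some objective.
(x,y)=(3,3) is feasible, giving 33.
(x,y)=(5,2) is feasible, giving 31.
The best lattice point is (3,3), giving 33.

33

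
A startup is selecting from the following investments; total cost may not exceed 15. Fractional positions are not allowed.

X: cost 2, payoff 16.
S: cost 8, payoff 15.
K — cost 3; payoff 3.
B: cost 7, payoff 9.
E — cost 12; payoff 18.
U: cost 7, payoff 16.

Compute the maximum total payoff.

Take X, K, and U: cost 2 + 3 + 7 = 12 ≤ 15, payoff 16 + 3 + 16 = 35.
No other feasible combination does better.

35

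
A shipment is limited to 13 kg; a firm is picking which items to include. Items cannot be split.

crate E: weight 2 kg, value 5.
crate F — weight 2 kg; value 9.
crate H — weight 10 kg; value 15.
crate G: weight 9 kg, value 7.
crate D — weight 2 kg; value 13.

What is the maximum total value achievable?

29

Take crate F, crate G, and crate D: weight 2 + 9 + 2 = 13 ≤ 13, value 9 + 7 + 13 = 29.
No other feasible combination does better.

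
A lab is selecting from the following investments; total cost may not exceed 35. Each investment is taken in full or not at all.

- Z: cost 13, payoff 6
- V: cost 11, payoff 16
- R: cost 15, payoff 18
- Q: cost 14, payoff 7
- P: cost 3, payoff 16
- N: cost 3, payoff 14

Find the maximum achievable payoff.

64

Take V, R, P, and N: cost 11 + 15 + 3 + 3 = 32 ≤ 35, payoff 16 + 18 + 16 + 14 = 64.
No other feasible combination does better.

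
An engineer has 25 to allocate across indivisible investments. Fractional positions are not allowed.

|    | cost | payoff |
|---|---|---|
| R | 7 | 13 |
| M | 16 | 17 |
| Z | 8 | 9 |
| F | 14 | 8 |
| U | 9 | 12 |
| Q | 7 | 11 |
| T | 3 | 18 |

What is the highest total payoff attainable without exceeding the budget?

51

R + U + T: cost 7 + 9 + 3 = 19 ≤ 25, payoff 13 + 12 + 18 = 43.
R + Q + T: cost 7 + 7 + 3 = 17 ≤ 25, payoff 13 + 11 + 18 = 42.
R + Z + Q + T: cost 7 + 8 + 7 + 3 = 25 ≤ 25, payoff 13 + 9 + 11 + 18 = 51.
Best is R, Z, Q, and T with total payoff 51.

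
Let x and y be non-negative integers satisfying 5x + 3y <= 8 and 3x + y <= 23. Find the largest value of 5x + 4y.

9

Relaxing integrality, the LP optimum is 10.67 at (x,y) = (0, 2.67), which is not an integer point.
(x,y)=(1,1): 5·1+3·1=8≤8, 3·1+1·1=4≤23, objective 9.
(x,y)=(0,2): 5·0+3·2=6≤8, 3·0+1·2=2≤23, objective 8.
(x,y)=(1,0): 5·1+3·0=5≤8, 3·1+1·0=3≤23, objective 5.
No feasible integer point exceeds 9.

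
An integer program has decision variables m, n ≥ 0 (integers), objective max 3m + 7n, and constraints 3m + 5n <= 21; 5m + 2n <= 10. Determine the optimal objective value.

The continuous relaxation peaks at (0, 4.2) with value 29.40; rounding to a feasible lattice point costs some objective.
(m,n)=(0,4): 3·0+5·4=20≤21, 5·0+2·4=8≤10, objective 28.
(m,n)=(0,3): 3·0+5·3=15≤21, 5·0+2·3=6≤10, objective 21.
No feasible integer point exceeds 28.

28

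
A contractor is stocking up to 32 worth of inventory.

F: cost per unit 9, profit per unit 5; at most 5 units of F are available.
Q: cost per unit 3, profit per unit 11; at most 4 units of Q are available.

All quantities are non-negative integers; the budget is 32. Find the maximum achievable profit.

Take 2×F and 4×Q: cost 30 ≤ 32, profit 2·5 + 4·11 = 54.
Q has the best ratio (11/3) and is taken to its limit of 4; remaining capacity is filled optimally with the others.

54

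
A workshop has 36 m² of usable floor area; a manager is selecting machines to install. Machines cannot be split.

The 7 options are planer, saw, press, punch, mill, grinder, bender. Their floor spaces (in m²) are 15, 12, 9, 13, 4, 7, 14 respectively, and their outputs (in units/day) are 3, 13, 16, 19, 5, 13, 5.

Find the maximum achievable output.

Take press, punch, mill, and grinder: floor space 9 + 13 + 4 + 7 = 33 ≤ 36, output 16 + 19 + 5 + 13 = 53.
No other feasible combination does better.

53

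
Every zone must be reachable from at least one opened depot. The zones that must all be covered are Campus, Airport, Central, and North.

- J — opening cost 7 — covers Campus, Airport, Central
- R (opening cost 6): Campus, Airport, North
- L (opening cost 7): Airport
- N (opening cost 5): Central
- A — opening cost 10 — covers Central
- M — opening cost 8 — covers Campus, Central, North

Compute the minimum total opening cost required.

This is a weighted set-cover instance.
Choose R and N: together they cover Campus, Airport, Central, North — every zone.
Total opening cost: 6 + 5 = 11.

11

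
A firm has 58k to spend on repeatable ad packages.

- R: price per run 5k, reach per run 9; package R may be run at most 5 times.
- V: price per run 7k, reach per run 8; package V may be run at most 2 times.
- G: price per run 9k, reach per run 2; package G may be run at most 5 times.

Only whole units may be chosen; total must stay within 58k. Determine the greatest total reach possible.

Take 5×R, 2×V, and 2×G: price 57 ≤ 58, reach 5·9 + 2·8 + 2·2 = 65.
R has the best ratio (9/5) and is taken to its limit of 5; remaining capacity is filled optimally with the others.

65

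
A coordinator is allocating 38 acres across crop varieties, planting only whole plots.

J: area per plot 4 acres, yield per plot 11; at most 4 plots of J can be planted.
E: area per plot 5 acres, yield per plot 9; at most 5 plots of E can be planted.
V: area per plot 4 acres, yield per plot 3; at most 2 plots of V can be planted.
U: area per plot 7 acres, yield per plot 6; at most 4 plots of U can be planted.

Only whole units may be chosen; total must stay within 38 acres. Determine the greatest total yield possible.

J has the best ratio (11/4); taking only J gives at most 4×11 = 44 (stopped by the supply cap of 4).
Mixing does better — 4×J and 4×E: area 36 ≤ 38, yield 4·11 + 4·9 = 80.

80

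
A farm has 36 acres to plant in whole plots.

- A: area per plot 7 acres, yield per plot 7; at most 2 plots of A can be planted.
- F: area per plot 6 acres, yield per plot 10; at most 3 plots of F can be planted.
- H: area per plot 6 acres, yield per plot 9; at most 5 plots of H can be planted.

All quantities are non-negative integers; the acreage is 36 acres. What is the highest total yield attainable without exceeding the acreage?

3×F and 3×H: area 36 ≤ 36, yield 3·10 + 3·9 = 57.
2×F and 4×H: area 36 ≤ 36, yield 2·10 + 4·9 = 56.
Best is 57.

57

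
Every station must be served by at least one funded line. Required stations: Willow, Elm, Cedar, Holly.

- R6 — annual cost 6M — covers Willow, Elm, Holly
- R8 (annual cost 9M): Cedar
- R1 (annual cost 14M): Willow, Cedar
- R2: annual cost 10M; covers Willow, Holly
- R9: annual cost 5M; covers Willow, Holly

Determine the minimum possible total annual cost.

15

Choose R6 and R8: together they cover Willow, Elm, Cedar, Holly — every station.
Total annual cost: 6 + 9 = 15.
No cover costs less than 15.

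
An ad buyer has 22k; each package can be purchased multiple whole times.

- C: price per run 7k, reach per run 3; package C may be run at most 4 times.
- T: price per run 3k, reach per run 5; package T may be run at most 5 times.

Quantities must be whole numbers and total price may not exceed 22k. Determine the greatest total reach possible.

28

Take 1×C and 5×T: price 22 ≤ 22, reach 1·3 + 5·5 = 28.
T has the best ratio (5/3) and is taken to its limit of 5; remaining capacity is filled optimally with the others.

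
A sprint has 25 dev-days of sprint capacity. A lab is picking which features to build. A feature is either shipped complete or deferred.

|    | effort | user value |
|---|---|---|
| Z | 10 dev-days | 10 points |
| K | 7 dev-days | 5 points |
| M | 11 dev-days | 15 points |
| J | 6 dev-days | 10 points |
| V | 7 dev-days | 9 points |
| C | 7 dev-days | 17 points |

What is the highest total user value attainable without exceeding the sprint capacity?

Z + J + C: effort 10 + 6 + 7 = 23 ≤ 25, user value 10 + 10 + 17 = 37.
M + V + C: effort 11 + 7 + 7 = 25 ≤ 25, user value 15 + 9 + 17 = 41.
M + J + C: effort 11 + 6 + 7 = 24 ≤ 25, user value 15 + 10 + 17 = 42.
Best is M, J, and C with total user value 42.

42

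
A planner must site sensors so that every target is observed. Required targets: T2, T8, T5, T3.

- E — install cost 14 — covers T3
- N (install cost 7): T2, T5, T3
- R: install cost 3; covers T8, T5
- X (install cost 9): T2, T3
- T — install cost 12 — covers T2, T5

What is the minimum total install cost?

10

Choose N and R: together they cover T2, T8, T5, T3 — every target.
Total install cost: 7 + 3 = 10.
No cover costs less than 10.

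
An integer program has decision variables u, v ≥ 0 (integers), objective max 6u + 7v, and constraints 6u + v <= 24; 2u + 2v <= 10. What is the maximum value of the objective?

35

(u,v)=(0,5) is feasible, giving 35.
(u,v)=(1,4) is feasible, giving 34.
(u,v)=(0,4) is feasible, giving 28.
The best lattice point is (0,5), giving 35.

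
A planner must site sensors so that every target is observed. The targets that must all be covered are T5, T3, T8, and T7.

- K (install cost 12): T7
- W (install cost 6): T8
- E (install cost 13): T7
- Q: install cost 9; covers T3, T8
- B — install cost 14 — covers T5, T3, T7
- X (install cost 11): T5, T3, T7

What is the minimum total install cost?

Choose W and X: together they cover T5, T3, T8, T7 — every target.
Total install cost: 6 + 11 = 17.
No cover costs less than 17.

17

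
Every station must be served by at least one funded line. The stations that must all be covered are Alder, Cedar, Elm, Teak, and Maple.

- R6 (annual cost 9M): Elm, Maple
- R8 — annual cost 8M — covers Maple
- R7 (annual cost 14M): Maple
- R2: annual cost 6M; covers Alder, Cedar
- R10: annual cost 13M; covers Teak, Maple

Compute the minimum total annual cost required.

This is an integer covering problem.
Choose R6, R2, and R10: together they cover Alder, Cedar, Elm, Teak, Maple — every station.
Total annual cost: 9 + 6 + 13 = 28.
No cover costs less than 28.

28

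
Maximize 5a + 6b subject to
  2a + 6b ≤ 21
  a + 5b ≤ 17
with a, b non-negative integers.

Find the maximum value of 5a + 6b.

(a,b)=(10,0) is feasible, giving 50.
(a,b)=(9,0) is feasible, giving 45.
The best lattice point is (10,0), giving 50.

50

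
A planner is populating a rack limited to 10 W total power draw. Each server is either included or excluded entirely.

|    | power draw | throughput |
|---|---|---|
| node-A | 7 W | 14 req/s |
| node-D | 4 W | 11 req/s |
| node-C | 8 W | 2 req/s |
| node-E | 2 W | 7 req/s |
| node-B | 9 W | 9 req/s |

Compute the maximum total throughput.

node-A + node-E: power draw 7 + 2 = 9 ≤ 10, throughput 14 + 7 = 21.
node-A: power draw 7 ≤ 10, throughput 14.
node-D + node-E: power draw 4 + 2 = 6 ≤ 10, throughput 11 + 7 = 18.
Best is node-A and node-E with total throughput 21.

21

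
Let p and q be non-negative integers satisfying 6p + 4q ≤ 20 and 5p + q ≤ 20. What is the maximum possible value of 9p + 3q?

27

Relaxing integrality, the LP optimum is 30.00 at (p,q) = (3.33, 0), which is not an integer point.
(p,q)=(3,0): 6·3+4·0=18≤20, 5·3+1·0=15≤20, objective 27.
(p,q)=(2,1): 6·2+4·1=16≤20, 5·2+1·1=11≤20, objective 21.
(p,q)=(2,0): 6·2+4·0=12≤20, 5·2+1·0=10≤20, objective 18.
No feasible integer point exceeds 27.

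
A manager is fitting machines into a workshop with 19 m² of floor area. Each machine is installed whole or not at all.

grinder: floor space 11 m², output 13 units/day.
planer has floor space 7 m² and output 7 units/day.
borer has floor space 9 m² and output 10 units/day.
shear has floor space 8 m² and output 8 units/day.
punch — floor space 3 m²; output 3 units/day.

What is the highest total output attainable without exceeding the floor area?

planer + borer + punch: floor space 7 + 9 + 3 = 19 ≤ 19, output 7 + 10 + 3 = 20.
grinder + shear: floor space 11 + 8 = 19 ≤ 19, output 13 + 8 = 21.
grinder + planer: floor space 11 + 7 = 18 ≤ 19, output 13 + 7 = 20.
Best is grinder and shear with total output 21.

21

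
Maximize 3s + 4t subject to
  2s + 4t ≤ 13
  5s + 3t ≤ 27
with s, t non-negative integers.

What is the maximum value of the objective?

16

(s,t)=(4,1): 2·4+4·1=12≤13, 5·4+3·1=23≤27, objective 16.
(s,t)=(5,0): 2·5+4·0=10≤13, 5·5+3·0=25≤27, objective 15.
No feasible integer point exceeds 16.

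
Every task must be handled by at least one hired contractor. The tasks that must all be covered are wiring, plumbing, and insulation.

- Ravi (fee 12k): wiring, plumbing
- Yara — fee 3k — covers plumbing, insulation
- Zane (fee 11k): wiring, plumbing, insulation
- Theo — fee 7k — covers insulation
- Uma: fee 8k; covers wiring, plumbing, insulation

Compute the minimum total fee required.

The greedy cost-per-new-task heuristic would pick Yara and Uma for 11, but a cheaper cover exists.
Uma alone covers wiring, plumbing, insulation — every task.
Total fee: 8.
No cover costs less than 8.

8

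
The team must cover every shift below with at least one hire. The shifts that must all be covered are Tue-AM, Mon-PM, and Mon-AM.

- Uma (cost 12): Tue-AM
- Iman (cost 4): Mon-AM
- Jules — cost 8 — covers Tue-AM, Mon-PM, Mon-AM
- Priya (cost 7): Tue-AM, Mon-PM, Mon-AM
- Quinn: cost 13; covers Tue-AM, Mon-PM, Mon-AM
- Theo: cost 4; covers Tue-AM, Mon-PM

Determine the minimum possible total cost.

The greedy cost-per-new-shift heuristic would pick Theo and Iman for 8, but a cheaper cover exists.
Priya alone covers Tue-AM, Mon-PM, Mon-AM — every shift.
Total cost: 7.
No cover costs less than 7.

7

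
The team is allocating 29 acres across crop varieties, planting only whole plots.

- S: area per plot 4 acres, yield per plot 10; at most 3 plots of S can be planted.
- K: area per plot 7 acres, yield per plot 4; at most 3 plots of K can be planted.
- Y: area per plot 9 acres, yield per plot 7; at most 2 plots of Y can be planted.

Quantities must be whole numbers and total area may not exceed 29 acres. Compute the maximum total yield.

41

3×S and 2×K: area 26 ≤ 29, yield 3·10 + 2·4 = 38.
3×S, 1×K, and 1×Y: area 28 ≤ 29, yield 3·10 + 1·4 + 1·7 = 41.
Best is 41.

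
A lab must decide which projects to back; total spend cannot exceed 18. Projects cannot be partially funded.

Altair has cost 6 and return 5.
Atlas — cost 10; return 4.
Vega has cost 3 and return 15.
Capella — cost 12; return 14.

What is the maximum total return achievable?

29

Atlas + Vega: cost 10 + 3 = 13 ≤ 18, return 4 + 15 = 19.
Vega + Capella: cost 3 + 12 = 15 ≤ 18, return 15 + 14 = 29.
Altair + Vega: cost 6 + 3 = 9 ≤ 18, return 5 + 15 = 20.
Best is Vega and Capella with total return 29.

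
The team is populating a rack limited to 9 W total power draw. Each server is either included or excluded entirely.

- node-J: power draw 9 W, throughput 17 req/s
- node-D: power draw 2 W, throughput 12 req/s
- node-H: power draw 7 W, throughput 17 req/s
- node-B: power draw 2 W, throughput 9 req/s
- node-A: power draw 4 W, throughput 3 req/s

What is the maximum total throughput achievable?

29

Take node-D and node-H: power draw 2 + 7 = 9 ≤ 9, throughput 12 + 17 = 29.
No other feasible combination does better.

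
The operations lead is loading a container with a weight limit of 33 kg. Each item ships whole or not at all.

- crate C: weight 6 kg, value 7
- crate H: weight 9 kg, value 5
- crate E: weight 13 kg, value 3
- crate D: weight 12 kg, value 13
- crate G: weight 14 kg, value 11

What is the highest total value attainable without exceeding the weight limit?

31

crate C + crate H + crate D: weight 6 + 9 + 12 = 27 ≤ 33, value 7 + 5 + 13 = 25.
crate C + crate D + crate G: weight 6 + 12 + 14 = 32 ≤ 33, value 7 + 13 + 11 = 31.
Best is crate C, crate D, and crate G with total value 31.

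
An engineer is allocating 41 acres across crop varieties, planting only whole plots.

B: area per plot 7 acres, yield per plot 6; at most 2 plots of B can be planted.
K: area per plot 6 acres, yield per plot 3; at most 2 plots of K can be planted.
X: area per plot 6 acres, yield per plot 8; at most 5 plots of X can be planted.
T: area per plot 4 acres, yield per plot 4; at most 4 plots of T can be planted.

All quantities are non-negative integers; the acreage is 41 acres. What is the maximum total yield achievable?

50

4×X and 4×T: area 40 ≤ 41, yield 4·8 + 4·4 = 48.
1×B, 5×X, and 1×T: area 41 ≤ 41, yield 1·6 + 5·8 + 1·4 = 50.
Best is 50.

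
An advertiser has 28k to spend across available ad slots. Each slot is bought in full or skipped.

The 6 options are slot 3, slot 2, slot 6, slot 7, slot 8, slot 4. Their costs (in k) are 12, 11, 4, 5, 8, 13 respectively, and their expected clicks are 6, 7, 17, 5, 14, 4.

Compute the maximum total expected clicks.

43

slot 3 + slot 6 + slot 8: cost 12 + 4 + 8 = 24 ≤ 28, expected clicks 6 + 17 + 14 = 37.
slot 2 + slot 6 + slot 7 + slot 8: cost 11 + 4 + 5 + 8 = 28 ≤ 28, expected clicks 7 + 17 + 5 + 14 = 43.
slot 2 + slot 6 + slot 8: cost 11 + 4 + 8 = 23 ≤ 28, expected clicks 7 + 17 + 14 = 38.
Best is slot 2, slot 6, slot 7, and slot 8 with total expected clicks 43.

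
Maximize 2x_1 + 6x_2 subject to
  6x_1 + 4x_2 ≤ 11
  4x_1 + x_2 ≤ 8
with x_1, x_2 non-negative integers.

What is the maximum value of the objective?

The continuous relaxation peaks at (0, 2.75) with value 16.50; rounding to a feasible lattice point costs some objective.
(x_1,x_2)=(0,2): 6·0+4·2=8≤11, 4·0+1·2=2≤8, objective 12.
(x_1,x_2)=(1,1): 6·1+4·1=10≤11, 4·1+1·1=5≤8, objective 8.
Maximum is 12 at (x_1,x_2)=(0,2).

12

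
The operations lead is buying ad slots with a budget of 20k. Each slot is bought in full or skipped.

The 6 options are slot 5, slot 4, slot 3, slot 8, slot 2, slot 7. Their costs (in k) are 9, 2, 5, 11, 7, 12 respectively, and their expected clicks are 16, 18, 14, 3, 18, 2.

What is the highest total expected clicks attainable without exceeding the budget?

Allowing fractional choices, the relaxed optimum would be about 60.7, but ad slots are indivisible.
slot 4 + slot 3 + slot 2: cost 2 + 5 + 7 = 14 ≤ 20, expected clicks 18 + 14 + 18 = 50.
slot 5 + slot 4 + slot 2: cost 9 + 2 + 7 = 18 ≤ 20, expected clicks 16 + 18 + 18 = 52.
Best is slot 5, slot 4, and slot 2 with total expected clicks 52.

52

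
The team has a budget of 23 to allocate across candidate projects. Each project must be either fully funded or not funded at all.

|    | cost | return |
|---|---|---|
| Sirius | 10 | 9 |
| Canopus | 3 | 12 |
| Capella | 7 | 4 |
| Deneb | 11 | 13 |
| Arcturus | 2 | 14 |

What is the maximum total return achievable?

43

Allowing fractional choices, the relaxed optimum would be about 45.3, but projects are indivisible.
Sirius + Canopus + Capella + Arcturus: cost 10 + 3 + 7 + 2 = 22 ≤ 23, return 9 + 12 + 4 + 14 = 39.
Canopus + Capella + Deneb + Arcturus: cost 3 + 7 + 11 + 2 = 23 ≤ 23, return 12 + 4 + 13 + 14 = 43.
Canopus + Deneb + Arcturus: cost 3 + 11 + 2 = 16 ≤ 23, return 12 + 13 + 14 = 39.
Best is Canopus, Capella, Deneb, and Arcturus with total return 43.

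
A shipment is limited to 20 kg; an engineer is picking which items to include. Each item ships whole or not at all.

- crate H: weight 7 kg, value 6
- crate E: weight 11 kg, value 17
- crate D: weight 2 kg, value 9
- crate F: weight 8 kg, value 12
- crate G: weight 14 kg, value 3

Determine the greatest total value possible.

32

Allowing fractional choices, the relaxed optimum would be about 36.5, but items are indivisible.
crate H + crate E + crate D: weight 7 + 11 + 2 = 20 ≤ 20, value 6 + 17 + 9 = 32.
crate E + crate F: weight 11 + 8 = 19 ≤ 20, value 17 + 12 = 29.
Best is crate H, crate E, and crate D with total value 32.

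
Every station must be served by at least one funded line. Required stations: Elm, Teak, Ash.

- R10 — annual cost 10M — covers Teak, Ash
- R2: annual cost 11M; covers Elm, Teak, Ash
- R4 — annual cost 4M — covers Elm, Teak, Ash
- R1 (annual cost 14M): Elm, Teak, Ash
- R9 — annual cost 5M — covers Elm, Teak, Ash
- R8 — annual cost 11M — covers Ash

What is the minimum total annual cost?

R4 alone covers Elm, Teak, Ash — every station.
Total annual cost: 4.
No cover costs less than 4.

4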